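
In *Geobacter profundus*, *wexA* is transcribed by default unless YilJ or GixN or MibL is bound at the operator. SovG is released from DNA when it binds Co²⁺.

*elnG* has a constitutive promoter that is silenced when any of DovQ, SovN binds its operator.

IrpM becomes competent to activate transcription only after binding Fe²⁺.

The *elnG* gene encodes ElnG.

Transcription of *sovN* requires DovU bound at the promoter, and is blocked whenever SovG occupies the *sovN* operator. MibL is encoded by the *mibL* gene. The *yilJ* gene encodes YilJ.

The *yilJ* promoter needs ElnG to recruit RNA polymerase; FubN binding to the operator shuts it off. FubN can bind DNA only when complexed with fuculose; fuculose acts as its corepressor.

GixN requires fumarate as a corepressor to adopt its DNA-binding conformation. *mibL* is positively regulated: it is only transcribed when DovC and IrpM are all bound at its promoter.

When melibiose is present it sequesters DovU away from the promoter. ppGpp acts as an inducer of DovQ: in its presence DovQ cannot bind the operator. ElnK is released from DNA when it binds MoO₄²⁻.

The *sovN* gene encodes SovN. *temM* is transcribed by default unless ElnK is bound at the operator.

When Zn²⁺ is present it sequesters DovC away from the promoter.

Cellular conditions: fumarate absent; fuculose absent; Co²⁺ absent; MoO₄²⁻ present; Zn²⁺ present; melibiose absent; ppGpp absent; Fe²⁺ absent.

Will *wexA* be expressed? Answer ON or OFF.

Fuculose is absent, so FubN is inactive.
ppGpp is absent, so DovQ is active.
Co²⁺ is absent, so SovG is active.
Melibiose is absent, so DovU is active.
With repressor SovG bound, *sovN* is not transcribed.
So SovN is not produced.
With repressor DovQ bound, *elnG* is not transcribed.
So ElnG is not produced.
Required activator ElnG is absent, so *yilJ* is not transcribed.
So YilJ is not produced.
Fumarate is absent, so GixN is inactive.
Zn²⁺ is present, so DovC is inactive.
Fe²⁺ is absent, so IrpM is inactive.
Required activator DovC is absent, so *mibL* is not transcribed.
So MibL is not produced.
With no repressor bound, *wexA* is transcribed.

ON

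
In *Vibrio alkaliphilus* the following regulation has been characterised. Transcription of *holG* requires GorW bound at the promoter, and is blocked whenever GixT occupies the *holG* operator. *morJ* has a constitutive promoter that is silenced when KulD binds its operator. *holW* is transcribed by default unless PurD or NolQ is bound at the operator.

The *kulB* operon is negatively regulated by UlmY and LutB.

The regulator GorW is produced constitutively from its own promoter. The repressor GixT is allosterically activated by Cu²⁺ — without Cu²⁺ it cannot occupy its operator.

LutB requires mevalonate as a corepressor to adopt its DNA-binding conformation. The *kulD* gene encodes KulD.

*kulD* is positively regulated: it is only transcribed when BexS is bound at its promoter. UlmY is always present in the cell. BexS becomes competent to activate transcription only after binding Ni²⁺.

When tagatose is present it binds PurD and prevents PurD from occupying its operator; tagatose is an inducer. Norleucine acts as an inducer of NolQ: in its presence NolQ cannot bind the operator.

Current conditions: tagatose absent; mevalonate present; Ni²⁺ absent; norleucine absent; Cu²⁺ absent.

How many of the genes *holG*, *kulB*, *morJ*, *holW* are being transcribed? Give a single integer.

Cu²⁺ is absent, so GixT is inactive.
GorW is produced constitutively and is active.
No repressor is bound and GorW is active, so *holG* is transcribed.
→ *holG* is ON.
UlmY is produced constitutively and is active.
Mevalonate is present, so LutB is active.
With repressor UlmY bound, *kulB* is not transcribed.
→ *kulB* is OFF.
Ni²⁺ is absent, so BexS is inactive.
Required activator BexS is absent, so *kulD* is not transcribed.
So KulD is not produced.
With no repressor bound, *morJ* is transcribed.
→ *morJ* is ON.
Tagatose is absent, so PurD is active.
Norleucine is absent, so NolQ is active.
With repressor PurD bound, *holW* is not transcribed.
→ *holW* is OFF.
2 of the 4 genes are transcribed.

2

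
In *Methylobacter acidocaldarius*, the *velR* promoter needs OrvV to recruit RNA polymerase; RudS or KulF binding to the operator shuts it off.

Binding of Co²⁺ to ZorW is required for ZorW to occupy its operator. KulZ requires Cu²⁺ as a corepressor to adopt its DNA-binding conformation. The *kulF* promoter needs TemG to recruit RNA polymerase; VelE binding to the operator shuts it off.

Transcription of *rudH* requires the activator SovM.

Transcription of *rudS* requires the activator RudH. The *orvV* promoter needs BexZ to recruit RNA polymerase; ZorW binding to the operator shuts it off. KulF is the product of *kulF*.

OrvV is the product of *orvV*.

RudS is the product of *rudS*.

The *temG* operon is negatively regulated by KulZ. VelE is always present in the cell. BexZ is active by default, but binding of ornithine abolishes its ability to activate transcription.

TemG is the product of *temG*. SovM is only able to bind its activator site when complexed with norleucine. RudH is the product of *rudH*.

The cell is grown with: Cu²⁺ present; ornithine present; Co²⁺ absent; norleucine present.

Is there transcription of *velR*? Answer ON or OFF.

Co²⁺ is absent, so ZorW is inactive.
Ornithine is present, so BexZ is inactive.
Required activator BexZ is absent, so *orvV* is not transcribed.
So OrvV is not produced.
Norleucine is present, so SovM is active.
No repressor is bound and SovM is active, so *rudH* is transcribed.
So RudH is produced and active.
No repressor is bound and RudH is active, so *rudS* is transcribed.
So RudS is produced and active.
Cu²⁺ is present, so KulZ is active.
With repressor KulZ bound, *temG* is not transcribed.
So TemG is not produced.
VelE is produced constitutively and is active.
With repressor VelE bound, *kulF* is not transcribed.
So KulF is not produced.
With repressor RudS bound, *velR* is not transcribed.

OFF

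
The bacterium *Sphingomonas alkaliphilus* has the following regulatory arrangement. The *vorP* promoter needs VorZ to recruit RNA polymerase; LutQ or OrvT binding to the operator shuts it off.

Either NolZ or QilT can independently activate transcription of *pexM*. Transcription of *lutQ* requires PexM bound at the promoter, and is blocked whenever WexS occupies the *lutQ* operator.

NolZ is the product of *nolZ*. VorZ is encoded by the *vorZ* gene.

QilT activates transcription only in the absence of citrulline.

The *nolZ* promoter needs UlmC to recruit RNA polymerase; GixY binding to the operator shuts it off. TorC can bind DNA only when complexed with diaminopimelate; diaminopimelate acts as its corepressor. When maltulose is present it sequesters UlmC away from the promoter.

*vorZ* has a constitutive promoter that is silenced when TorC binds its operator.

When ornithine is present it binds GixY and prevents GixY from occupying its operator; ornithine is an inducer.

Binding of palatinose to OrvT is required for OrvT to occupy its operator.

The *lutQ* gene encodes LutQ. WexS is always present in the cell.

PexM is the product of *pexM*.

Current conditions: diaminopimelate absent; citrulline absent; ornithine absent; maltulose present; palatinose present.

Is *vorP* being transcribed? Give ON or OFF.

OFF

WexS is produced constitutively and is active.
Ornithine is absent, so GixY is active.
Maltulose is present, so UlmC is inactive.
With repressor GixY bound, *nolZ* is not transcribed.
So NolZ is not produced.
Citrulline is absent, so QilT is active.
Activator QilT is present, so *pexM* is transcribed.
So PexM is produced and active.
With repressor WexS bound, *lutQ* is not transcribed.
So LutQ is not produced.
Palatinose is present, so OrvT is active.
Diaminopimelate is absent, so TorC is inactive.
With no repressor bound, *vorZ* is transcribed.
So VorZ is produced and active.
With repressor OrvT bound, *vorP* is not transcribed.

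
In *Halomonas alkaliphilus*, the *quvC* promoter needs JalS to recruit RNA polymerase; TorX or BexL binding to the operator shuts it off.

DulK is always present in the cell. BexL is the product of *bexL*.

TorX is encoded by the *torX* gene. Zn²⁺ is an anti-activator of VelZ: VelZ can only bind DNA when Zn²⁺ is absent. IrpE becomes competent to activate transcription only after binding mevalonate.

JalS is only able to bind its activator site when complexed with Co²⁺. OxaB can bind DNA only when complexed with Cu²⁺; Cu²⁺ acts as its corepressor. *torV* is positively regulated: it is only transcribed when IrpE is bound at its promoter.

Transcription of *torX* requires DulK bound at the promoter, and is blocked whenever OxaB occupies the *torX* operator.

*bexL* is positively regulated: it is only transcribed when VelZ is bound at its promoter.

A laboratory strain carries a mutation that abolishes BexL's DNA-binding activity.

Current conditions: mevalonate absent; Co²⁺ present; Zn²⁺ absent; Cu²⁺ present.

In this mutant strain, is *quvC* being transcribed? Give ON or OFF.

DulK is produced constitutively and is active.
Cu²⁺ is present, so OxaB is active.
With repressor OxaB bound, *torX* is not transcribed.
So TorX is not produced.
BexL is non-functional in this strain, so it has no effect.
Co²⁺ is present, so JalS is active.
No repressor is bound and JalS is active, so *quvC* is transcribed.

ON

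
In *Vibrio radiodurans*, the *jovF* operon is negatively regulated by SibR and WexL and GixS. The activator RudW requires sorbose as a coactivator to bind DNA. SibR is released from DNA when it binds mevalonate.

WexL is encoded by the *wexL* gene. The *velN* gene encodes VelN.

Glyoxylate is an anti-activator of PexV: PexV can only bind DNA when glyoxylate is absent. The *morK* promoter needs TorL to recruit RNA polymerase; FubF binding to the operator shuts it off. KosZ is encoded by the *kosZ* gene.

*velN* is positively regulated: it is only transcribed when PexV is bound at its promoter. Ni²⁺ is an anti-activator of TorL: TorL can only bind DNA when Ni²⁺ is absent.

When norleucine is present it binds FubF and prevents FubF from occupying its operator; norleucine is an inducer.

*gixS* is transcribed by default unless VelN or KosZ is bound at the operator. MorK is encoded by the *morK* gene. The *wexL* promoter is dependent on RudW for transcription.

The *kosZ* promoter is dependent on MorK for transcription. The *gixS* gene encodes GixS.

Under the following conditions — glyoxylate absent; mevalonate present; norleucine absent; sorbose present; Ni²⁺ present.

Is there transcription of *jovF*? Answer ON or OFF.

OFF

Mevalonate is present, so SibR is inactive.
Sorbose is present, so RudW is active.
No repressor is bound and RudW is active, so *wexL* is transcribed.
So WexL is produced and active.
Glyoxylate is absent, so PexV is active.
No repressor is bound and PexV is active, so *velN* is transcribed.
So VelN is produced and active.
Ni²⁺ is present, so TorL is inactive.
Norleucine is absent, so FubF is active.
With repressor FubF bound, *morK* is not transcribed.
So MorK is not produced.
Required activator MorK is absent, so *kosZ* is not transcribed.
So KosZ is not produced.
With repressor VelN bound, *gixS* is not transcribed.
So GixS is not produced.
With repressor WexL bound, *jovF* is not transcribed.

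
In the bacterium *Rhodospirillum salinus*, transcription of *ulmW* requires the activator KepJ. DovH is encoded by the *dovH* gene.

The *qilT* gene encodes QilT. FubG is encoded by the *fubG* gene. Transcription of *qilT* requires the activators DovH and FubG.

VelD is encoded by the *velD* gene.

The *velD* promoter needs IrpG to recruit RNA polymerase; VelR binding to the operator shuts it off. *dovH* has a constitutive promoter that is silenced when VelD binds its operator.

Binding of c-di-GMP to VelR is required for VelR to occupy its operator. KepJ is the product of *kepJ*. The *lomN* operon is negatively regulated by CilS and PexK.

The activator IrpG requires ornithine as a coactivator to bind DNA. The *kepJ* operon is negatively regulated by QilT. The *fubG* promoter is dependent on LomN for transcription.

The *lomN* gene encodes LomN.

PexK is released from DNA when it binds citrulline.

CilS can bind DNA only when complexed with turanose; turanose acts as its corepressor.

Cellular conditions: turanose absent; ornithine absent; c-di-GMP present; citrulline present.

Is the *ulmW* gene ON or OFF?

OFF

Ornithine is absent, so IrpG is inactive.
c-di-GMP is present, so VelR is active.
With repressor VelR bound, *velD* is not transcribed.
So VelD is not produced.
With no repressor bound, *dovH* is transcribed.
So DovH is produced and active.
Turanose is absent, so CilS is inactive.
Citrulline is present, so PexK is inactive.
With no repressor bound, *lomN* is transcribed.
So LomN is produced and active.
No repressor is bound and LomN is active, so *fubG* is transcribed.
So FubG is produced and active.
No repressor is bound and DovH and FubG are active, so *qilT* is transcribed.
So QilT is produced and active.
With repressor QilT bound, *kepJ* is not transcribed.
So KepJ is not produced.
Required activator KepJ is absent, so *ulmW* is not transcribed.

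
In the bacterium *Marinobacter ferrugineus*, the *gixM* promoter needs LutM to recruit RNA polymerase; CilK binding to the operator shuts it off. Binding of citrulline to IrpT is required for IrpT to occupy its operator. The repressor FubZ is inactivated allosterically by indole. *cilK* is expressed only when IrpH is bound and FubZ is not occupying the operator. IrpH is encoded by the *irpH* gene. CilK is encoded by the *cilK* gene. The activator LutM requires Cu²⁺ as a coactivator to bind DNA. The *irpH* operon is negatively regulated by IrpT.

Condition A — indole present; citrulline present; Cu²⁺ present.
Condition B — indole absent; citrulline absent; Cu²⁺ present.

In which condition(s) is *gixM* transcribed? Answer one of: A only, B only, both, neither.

Condition A:
Indole is present, so FubZ is inactive.
Citrulline is present, so IrpT is active.
With repressor IrpT bound, *irpH* is not transcribed.
So IrpH is not produced.
Required activator IrpH is absent, so *cilK* is not transcribed.
So CilK is not produced.
Cu²⁺ is present, so LutM is active.
No repressor is bound and LutM is active, so *gixM* is transcribed.
→ *gixM* is ON in A.
Condition B:
Indole is absent, so FubZ is active.
Citrulline is absent, so IrpT is inactive.
With no repressor bound, *irpH* is transcribed.
So IrpH is produced and active.
With repressor FubZ bound, *cilK* is not transcribed.
So CilK is not produced.
Cu²⁺ is present, so LutM is active.
No repressor is bound and LutM is active, so *gixM* is transcribed.
→ *gixM* is ON in B.

both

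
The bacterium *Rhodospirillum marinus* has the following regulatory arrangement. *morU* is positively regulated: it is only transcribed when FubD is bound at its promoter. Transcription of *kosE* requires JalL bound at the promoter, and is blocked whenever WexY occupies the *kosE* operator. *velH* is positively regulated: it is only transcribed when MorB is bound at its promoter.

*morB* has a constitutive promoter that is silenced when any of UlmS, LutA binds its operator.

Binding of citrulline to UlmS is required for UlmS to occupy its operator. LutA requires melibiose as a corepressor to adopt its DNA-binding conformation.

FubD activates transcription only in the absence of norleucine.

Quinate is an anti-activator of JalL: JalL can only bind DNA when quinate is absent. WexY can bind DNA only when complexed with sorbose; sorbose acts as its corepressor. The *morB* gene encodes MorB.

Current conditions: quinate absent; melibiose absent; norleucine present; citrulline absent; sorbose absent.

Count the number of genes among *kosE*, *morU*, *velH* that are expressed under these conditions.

Sorbose is absent, so WexY is inactive.
Quinate is absent, so JalL is active.
No repressor is bound and JalL is active, so *kosE* is transcribed.
→ *kosE* is ON.
Norleucine is present, so FubD is inactive.
Required activator FubD is absent, so *morU* is not transcribed.
→ *morU* is OFF.
Citrulline is absent, so UlmS is inactive.
Melibiose is absent, so LutA is inactive.
With no repressor bound, *morB* is transcribed.
So MorB is produced and active.
No repressor is bound and MorB is active, so *velH* is transcribed.
→ *velH* is ON.
2 of the 3 genes are transcribed.

2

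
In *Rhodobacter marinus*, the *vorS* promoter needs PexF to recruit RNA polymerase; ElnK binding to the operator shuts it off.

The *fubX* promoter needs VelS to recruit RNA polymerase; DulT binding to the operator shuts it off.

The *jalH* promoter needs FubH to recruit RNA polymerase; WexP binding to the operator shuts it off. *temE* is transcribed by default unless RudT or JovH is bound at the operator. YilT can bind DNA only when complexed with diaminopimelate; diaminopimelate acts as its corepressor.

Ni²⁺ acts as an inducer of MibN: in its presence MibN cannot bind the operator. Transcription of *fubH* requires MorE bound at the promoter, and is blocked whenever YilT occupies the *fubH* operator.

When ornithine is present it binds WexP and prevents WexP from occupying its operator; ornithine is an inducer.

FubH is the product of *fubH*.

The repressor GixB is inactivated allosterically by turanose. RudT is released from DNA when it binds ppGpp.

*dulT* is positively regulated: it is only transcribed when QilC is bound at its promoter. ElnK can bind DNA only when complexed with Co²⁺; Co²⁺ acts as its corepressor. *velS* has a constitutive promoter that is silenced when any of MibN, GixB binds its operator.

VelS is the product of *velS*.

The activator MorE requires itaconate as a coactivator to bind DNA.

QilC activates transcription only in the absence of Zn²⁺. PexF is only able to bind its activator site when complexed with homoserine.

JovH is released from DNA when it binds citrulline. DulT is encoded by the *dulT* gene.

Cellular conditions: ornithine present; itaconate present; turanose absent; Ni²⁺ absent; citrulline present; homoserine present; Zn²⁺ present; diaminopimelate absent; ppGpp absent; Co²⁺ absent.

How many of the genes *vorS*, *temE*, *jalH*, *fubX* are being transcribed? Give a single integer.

Homoserine is present, so PexF is active.
Co²⁺ is absent, so ElnK is inactive.
No repressor is bound and PexF is active, so *vorS* is transcribed.
→ *vorS* is ON.
ppGpp is absent, so RudT is active.
Citrulline is present, so JovH is inactive.
With repressor RudT bound, *temE* is not transcribed.
→ *temE* is OFF.
Itaconate is present, so MorE is active.
Diaminopimelate is absent, so YilT is inactive.
No repressor is bound and MorE is active, so *fubH* is transcribed.
So FubH is produced and active.
Ornithine is present, so WexP is inactive.
No repressor is bound and FubH is active, so *jalH* is transcribed.
→ *jalH* is ON.
Zn²⁺ is present, so QilC is inactive.
Required activator QilC is absent, so *dulT* is not transcribed.
So DulT is not produced.
Ni²⁺ is absent, so MibN is active.
Turanose is absent, so GixB is active.
With repressor MibN bound, *velS* is not transcribed.
So VelS is not produced.
Required activator VelS is absent, so *fubX* is not transcribed.
→ *fubX* is OFF.
2 of the 4 genes are transcribed.

2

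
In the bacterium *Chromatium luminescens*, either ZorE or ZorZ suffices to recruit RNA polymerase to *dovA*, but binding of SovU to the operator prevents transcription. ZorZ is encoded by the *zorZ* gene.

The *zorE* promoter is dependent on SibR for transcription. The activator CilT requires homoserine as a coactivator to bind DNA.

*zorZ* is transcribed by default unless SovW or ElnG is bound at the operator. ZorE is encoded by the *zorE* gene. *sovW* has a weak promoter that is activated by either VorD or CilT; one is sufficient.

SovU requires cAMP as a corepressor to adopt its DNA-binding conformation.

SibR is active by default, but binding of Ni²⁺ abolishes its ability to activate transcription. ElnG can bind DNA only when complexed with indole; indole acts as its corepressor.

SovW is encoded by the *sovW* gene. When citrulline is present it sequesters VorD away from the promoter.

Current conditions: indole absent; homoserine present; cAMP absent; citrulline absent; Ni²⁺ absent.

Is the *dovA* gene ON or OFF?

ON

Ni²⁺ is absent, so SibR is active.
No repressor is bound and SibR is active, so *zorE* is transcribed.
So ZorE is produced and active.
cAMP is absent, so SovU is inactive.
Citrulline is absent, so VorD is active.
Homoserine is present, so CilT is active.
Activator VorD is present, so *sovW* is transcribed.
So SovW is produced and active.
Indole is absent, so ElnG is inactive.
With repressor SovW bound, *zorZ* is not transcribed.
So ZorZ is not produced.
Activator ZorE is present, so *dovA* is transcribed.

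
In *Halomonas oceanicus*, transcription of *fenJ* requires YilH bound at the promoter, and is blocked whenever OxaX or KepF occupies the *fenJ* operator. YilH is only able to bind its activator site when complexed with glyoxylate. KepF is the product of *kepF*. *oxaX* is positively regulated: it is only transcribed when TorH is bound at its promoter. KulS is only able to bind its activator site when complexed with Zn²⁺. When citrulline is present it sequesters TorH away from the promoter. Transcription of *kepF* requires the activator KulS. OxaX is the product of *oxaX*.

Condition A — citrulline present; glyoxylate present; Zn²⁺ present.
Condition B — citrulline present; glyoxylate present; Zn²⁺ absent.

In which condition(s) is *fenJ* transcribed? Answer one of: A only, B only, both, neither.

B only

Condition A:
Citrulline is present, so TorH is inactive.
Required activator TorH is absent, so *oxaX* is not transcribed.
So OxaX is not produced.
Glyoxylate is present, so YilH is active.
Zn²⁺ is present, so KulS is active.
No repressor is bound and KulS is active, so *kepF* is transcribed.
So KepF is produced and active.
With repressor KepF bound, *fenJ* is not transcribed.
→ *fenJ* is OFF in A.
Condition B:
Citrulline is present, so TorH is inactive.
Required activator TorH is absent, so *oxaX* is not transcribed.
So OxaX is not produced.
Glyoxylate is present, so YilH is active.
Zn²⁺ is absent, so KulS is inactive.
Required activator KulS is absent, so *kepF* is not transcribed.
So KepF is not produced.
No repressor is bound and YilH is active, so *fenJ* is transcribed.
→ *fenJ* is ON in B.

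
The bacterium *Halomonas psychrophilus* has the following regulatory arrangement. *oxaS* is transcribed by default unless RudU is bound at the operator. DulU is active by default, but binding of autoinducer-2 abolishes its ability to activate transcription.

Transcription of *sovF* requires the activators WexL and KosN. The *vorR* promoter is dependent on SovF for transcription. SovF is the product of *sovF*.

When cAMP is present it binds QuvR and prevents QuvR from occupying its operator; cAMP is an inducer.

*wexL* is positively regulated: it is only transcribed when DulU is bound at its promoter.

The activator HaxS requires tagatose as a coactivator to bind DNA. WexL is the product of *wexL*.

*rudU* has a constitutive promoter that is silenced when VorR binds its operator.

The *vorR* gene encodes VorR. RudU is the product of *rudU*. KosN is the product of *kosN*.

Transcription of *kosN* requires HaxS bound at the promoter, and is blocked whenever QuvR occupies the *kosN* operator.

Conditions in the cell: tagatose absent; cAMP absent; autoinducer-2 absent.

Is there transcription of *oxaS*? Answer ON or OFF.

OFF

Autoinducer-2 is absent, so DulU is active.
No repressor is bound and DulU is active, so *wexL* is transcribed.
So WexL is produced and active.
cAMP is absent, so QuvR is active.
Tagatose is absent, so HaxS is inactive.
With repressor QuvR bound, *kosN* is not transcribed.
So KosN is not produced.
Required activator KosN is absent, so *sovF* is not transcribed.
So SovF is not produced.
Required activator SovF is absent, so *vorR* is not transcribed.
So VorR is not produced.
With no repressor bound, *rudU* is transcribed.
So RudU is produced and active.
With repressor RudU bound, *oxaS* is not transcribed.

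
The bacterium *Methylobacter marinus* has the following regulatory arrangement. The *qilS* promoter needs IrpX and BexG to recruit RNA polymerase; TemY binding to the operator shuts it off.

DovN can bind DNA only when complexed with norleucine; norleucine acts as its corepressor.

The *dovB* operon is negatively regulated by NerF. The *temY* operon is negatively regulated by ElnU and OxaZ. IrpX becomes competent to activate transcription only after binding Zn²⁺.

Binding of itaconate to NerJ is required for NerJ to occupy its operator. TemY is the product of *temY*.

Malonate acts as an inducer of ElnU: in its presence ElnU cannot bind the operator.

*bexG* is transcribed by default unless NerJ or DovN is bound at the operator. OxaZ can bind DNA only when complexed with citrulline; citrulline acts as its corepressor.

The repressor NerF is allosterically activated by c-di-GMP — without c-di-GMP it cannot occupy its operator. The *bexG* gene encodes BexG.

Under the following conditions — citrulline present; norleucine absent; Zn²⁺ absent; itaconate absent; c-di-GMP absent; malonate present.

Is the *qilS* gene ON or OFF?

OFF

Malonate is present, so ElnU is inactive.
Citrulline is present, so OxaZ is active.
With repressor OxaZ bound, *temY* is not transcribed.
So TemY is not produced.
Zn²⁺ is absent, so IrpX is inactive.
Itaconate is absent, so NerJ is inactive.
Norleucine is absent, so DovN is inactive.
With no repressor bound, *bexG* is transcribed.
So BexG is produced and active.
Required activator IrpX is absent, so *qilS* is not transcribed.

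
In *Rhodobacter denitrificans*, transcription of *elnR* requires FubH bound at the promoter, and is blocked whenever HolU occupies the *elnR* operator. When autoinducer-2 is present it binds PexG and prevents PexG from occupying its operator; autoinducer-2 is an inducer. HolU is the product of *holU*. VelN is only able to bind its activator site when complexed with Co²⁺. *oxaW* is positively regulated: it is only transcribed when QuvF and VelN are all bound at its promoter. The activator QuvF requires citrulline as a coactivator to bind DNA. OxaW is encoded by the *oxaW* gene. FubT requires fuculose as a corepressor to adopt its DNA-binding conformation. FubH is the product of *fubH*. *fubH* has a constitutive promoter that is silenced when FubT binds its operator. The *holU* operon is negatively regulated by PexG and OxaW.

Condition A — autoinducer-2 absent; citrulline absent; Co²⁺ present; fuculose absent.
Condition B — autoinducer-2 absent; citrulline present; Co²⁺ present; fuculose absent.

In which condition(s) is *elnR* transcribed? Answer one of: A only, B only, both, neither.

Condition A:
Autoinducer-2 is absent, so PexG is active.
Citrulline is absent, so QuvF is inactive.
Co²⁺ is present, so VelN is active.
Required activator QuvF is absent, so *oxaW* is not transcribed.
So OxaW is not produced.
With repressor PexG bound, *holU* is not transcribed.
So HolU is not produced.
Fuculose is absent, so FubT is inactive.
With no repressor bound, *fubH* is transcribed.
So FubH is produced and active.
No repressor is bound and FubH is active, so *elnR* is transcribed.
→ *elnR* is ON in A.
Condition B:
Autoinducer-2 is absent, so PexG is active.
Citrulline is present, so QuvF is active.
Co²⁺ is present, so VelN is active.
No repressor is bound and QuvF and VelN are active, so *oxaW* is transcribed.
So OxaW is produced and active.
With repressor PexG bound, *holU* is not transcribed.
So HolU is not produced.
Fuculose is absent, so FubT is inactive.
With no repressor bound, *fubH* is transcribed.
So FubH is produced and active.
No repressor is bound and FubH is active, so *elnR* is transcribed.
→ *elnR* is ON in B.

both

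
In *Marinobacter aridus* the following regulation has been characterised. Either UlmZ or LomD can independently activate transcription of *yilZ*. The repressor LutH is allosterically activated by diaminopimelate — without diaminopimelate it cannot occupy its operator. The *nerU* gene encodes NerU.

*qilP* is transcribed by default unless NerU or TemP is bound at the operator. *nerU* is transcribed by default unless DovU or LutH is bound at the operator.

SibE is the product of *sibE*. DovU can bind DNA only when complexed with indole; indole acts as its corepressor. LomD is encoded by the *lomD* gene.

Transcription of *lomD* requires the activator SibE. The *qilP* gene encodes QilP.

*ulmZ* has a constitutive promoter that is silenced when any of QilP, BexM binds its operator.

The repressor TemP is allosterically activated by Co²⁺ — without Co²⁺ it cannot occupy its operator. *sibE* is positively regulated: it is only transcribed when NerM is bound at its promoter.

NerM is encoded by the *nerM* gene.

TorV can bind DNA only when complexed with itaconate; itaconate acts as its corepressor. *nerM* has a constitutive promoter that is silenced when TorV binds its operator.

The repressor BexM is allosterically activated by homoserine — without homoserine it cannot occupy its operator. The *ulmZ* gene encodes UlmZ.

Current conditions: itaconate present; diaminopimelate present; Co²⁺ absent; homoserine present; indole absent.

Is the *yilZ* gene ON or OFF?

OFF

Indole is absent, so DovU is inactive.
Diaminopimelate is present, so LutH is active.
With repressor LutH bound, *nerU* is not transcribed.
So NerU is not produced.
Co²⁺ is absent, so TemP is inactive.
With no repressor bound, *qilP* is transcribed.
So QilP is produced and active.
Homoserine is present, so BexM is active.
With repressor QilP bound, *ulmZ* is not transcribed.
So UlmZ is not produced.
Itaconate is present, so TorV is active.
With repressor TorV bound, *nerM* is not transcribed.
So NerM is not produced.
Required activator NerM is absent, so *sibE* is not transcribed.
So SibE is not produced.
Required activator SibE is absent, so *lomD* is not transcribed.
So LomD is not produced.
No activator is available at the *yilZ* promoter, so *yilZ* is not transcribed.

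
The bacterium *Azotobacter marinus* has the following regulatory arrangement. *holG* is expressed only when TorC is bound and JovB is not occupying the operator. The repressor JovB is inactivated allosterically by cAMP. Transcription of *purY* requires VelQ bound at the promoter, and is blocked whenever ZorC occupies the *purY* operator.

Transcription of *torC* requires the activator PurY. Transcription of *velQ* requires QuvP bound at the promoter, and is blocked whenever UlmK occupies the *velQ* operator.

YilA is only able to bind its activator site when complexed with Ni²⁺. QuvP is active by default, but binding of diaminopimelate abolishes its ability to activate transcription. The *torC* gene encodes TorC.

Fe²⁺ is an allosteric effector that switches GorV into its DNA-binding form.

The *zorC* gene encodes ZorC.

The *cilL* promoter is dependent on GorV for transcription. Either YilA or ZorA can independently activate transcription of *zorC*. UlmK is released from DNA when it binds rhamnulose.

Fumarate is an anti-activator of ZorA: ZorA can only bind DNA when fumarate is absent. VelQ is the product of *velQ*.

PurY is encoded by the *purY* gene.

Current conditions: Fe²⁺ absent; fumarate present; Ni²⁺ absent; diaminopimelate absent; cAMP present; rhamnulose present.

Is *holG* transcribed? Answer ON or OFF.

ON

Ni²⁺ is absent, so YilA is inactive.
Fumarate is present, so ZorA is inactive.
No activator is available at the *zorC* promoter, so *zorC* is not transcribed.
So ZorC is not produced.
Rhamnulose is present, so UlmK is inactive.
Diaminopimelate is absent, so QuvP is active.
No repressor is bound and QuvP is active, so *velQ* is transcribed.
So VelQ is produced and active.
No repressor is bound and VelQ is active, so *purY* is transcribed.
So PurY is produced and active.
No repressor is bound and PurY is active, so *torC* is transcribed.
So TorC is produced and active.
cAMP is present, so JovB is inactive.
No repressor is bound and TorC is active, so *holG* is transcribed.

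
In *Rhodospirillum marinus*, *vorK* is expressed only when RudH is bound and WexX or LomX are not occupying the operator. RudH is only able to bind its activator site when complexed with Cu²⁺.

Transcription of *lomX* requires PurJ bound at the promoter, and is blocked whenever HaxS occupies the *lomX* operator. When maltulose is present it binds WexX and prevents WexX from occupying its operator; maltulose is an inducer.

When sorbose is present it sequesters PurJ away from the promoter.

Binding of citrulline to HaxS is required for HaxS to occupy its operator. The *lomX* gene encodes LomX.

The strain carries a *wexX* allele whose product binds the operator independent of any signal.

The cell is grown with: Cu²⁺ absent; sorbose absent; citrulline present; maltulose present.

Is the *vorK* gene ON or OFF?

OFF

WexX is constitutively active in this strain.
Citrulline is present, so HaxS is active.
Sorbose is absent, so PurJ is active.
With repressor HaxS bound, *lomX* is not transcribed.
So LomX is not produced.
Cu²⁺ is absent, so RudH is inactive.
With repressor WexX bound, *vorK* is not transcribed.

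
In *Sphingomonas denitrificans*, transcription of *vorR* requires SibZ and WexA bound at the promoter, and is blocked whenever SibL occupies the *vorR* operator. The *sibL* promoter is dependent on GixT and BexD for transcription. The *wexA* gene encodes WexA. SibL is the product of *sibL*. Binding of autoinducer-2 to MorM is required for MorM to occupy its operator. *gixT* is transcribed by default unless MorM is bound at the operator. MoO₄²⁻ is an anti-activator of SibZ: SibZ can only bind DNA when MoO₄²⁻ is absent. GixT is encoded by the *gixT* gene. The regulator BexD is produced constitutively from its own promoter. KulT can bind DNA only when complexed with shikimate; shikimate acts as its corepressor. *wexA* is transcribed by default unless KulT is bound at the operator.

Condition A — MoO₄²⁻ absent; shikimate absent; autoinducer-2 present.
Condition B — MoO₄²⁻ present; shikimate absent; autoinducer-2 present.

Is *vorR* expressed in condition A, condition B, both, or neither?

A only

Condition A:
MoO₄²⁻ is absent, so SibZ is active.
Shikimate is absent, so KulT is inactive.
With no repressor bound, *wexA* is transcribed.
So WexA is produced and active.
Autoinducer-2 is present, so MorM is active.
With repressor MorM bound, *gixT* is not transcribed.
So GixT is not produced.
BexD is produced constitutively and is active.
Required activator GixT is absent, so *sibL* is not transcribed.
So SibL is not produced.
No repressor is bound and SibZ and WexA are active, so *vorR* is transcribed.
→ *vorR* is ON in A.
Condition B:
MoO₄²⁻ is present, so SibZ is inactive.
Shikimate is absent, so KulT is inactive.
With no repressor bound, *wexA* is transcribed.
So WexA is produced and active.
Autoinducer-2 is present, so MorM is active.
With repressor MorM bound, *gixT* is not transcribed.
So GixT is not produced.
BexD is produced constitutively and is active.
Required activator GixT is absent, so *sibL* is not transcribed.
So SibL is not produced.
Required activator SibZ is absent, so *vorR* is not transcribed.
→ *vorR* is OFF in B.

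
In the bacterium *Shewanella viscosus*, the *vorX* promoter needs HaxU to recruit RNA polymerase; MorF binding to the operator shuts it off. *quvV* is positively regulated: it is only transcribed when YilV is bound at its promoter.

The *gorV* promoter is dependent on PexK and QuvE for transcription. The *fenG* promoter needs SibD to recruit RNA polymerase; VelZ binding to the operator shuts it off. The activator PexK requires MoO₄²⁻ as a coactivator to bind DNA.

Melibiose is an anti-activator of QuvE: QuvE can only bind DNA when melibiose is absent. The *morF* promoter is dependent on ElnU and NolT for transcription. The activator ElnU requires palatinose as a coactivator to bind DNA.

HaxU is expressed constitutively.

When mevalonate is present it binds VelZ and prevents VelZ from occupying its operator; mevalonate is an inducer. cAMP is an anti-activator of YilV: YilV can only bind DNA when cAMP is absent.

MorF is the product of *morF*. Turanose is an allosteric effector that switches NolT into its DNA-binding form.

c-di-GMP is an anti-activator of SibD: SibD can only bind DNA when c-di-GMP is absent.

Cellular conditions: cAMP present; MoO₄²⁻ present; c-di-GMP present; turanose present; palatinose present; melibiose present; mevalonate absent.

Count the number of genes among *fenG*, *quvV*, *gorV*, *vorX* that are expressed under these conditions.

0

c-di-GMP is present, so SibD is inactive.
Mevalonate is absent, so VelZ is active.
With repressor VelZ bound, *fenG* is not transcribed.
→ *fenG* is OFF.
cAMP is present, so YilV is inactive.
Required activator YilV is absent, so *quvV* is not transcribed.
→ *quvV* is OFF.
MoO₄²⁻ is present, so PexK is active.
Melibiose is present, so QuvE is inactive.
Required activator QuvE is absent, so *gorV* is not transcribed.
→ *gorV* is OFF.
HaxU is produced constitutively and is active.
Palatinose is present, so ElnU is active.
Turanose is present, so NolT is active.
No repressor is bound and ElnU and NolT are active, so *morF* is transcribed.
So MorF is produced and active.
With repressor MorF bound, *vorX* is not transcribed.
→ *vorX* is OFF.
0 of the 4 genes are transcribed.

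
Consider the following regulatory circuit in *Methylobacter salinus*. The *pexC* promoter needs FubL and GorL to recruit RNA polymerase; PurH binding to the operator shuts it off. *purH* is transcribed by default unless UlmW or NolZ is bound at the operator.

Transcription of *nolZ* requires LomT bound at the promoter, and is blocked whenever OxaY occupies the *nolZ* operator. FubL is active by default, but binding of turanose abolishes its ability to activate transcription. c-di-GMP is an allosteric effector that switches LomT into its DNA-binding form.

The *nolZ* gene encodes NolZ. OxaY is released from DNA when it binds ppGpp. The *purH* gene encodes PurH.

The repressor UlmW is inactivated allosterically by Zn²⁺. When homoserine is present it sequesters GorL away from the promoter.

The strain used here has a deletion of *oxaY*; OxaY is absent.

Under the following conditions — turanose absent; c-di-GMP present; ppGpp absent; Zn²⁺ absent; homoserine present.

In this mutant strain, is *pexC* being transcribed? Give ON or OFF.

OFF

Turanose is absent, so FubL is active.
Zn²⁺ is absent, so UlmW is active.
c-di-GMP is present, so LomT is active.
OxaY is non-functional in this strain, so it has no effect.
No repressor is bound and LomT is active, so *nolZ* is transcribed.
So NolZ is produced and active.
With repressor UlmW bound, *purH* is not transcribed.
So PurH is not produced.
Homoserine is present, so GorL is inactive.
Required activator GorL is absent, so *pexC* is not transcribed.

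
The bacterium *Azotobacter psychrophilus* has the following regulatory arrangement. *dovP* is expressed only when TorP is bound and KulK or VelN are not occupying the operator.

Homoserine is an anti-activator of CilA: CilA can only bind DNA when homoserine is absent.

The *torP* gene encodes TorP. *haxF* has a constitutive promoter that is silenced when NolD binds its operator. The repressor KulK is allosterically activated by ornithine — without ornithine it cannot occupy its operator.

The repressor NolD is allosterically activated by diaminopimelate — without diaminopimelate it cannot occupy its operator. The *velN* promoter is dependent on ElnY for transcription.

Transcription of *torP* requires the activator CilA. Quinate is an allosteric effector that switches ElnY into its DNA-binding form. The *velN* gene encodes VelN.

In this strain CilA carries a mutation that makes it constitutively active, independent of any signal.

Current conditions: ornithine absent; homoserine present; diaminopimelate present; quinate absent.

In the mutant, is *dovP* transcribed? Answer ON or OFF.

Ornithine is absent, so KulK is inactive.
Quinate is absent, so ElnY is inactive.
Required activator ElnY is absent, so *velN* is not transcribed.
So VelN is not produced.
CilA is constitutively active in this strain.
No repressor is bound and CilA is active, so *torP* is transcribed.
So TorP is produced and active.
No repressor is bound and TorP is active, so *dovP* is transcribed.

ON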